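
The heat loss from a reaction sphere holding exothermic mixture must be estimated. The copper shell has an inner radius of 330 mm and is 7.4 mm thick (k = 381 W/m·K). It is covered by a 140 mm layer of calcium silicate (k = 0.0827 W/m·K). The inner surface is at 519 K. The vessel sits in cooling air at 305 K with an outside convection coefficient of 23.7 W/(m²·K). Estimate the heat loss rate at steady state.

For a spherical shell R = (1/r₁ − 1/r₂)/(4πk); film R = 1/(h·4πr²). In series:
R_copper shell = (1/0.33 − 1/0.3374)/(4π×381) = 1.388×10^-5 K/W
R_calcium silicate = (1/0.3374 − 1/0.4774)/(4π×0.0827) = 0.8363 K/W
R_outer film = 1/(h·4πr_o²) = 1/(23.7×4π×0.4774²) = 0.01473 K/W
R_total = 0.8511 K/W
Q = ΔT/R_total = 214/0.8511

Q ≈ 251 W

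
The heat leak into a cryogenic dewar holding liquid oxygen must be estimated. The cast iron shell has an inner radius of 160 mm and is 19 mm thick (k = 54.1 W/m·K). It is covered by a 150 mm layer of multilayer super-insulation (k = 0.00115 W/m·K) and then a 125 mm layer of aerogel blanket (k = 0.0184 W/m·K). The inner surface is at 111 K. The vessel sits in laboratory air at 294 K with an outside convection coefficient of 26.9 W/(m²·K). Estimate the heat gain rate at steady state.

Radial (spherical) resistances in series:
R_cast iron shell = (1/0.16 − 1/0.179)/(4π×54.1) = 9.758×10^-4 K/W
R_multilayer super-insulation = (1/0.179 − 1/0.329)/(4π×0.00115) = 176.3 K/W
R_aerogel blanket = (1/0.329 − 1/0.454)/(4π×0.0184) = 3.619 K/W
R_outer film = 1/(h·4πr_o²) = 1/(26.9×4π×0.454²) = 0.01435 K/W
R_total = 179.9 K/W
Q = ΔT/R_total = 183/179.9

Q ≈ 1.02 W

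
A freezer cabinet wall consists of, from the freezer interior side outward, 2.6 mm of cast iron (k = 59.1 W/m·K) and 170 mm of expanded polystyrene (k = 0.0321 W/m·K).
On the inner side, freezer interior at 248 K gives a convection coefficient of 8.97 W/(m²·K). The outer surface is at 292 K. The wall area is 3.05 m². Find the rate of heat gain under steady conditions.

Q ≈ 24.8 W

Series thermal resistances:
R_inner film = 1/(h_i·A) = 1/(8.97×3.05) = 0.03655 K/W
R_cast iron = L/(kA) = 0.0026/(59.1×3.05) = 1.442×10^-5 K/W
R_expanded polystyrene = L/(kA) = 0.17/(0.0321×3.05) = 1.736 K/W
R_total = 1.773 K/W
Q = ΔT / R_total = 44 / 1.773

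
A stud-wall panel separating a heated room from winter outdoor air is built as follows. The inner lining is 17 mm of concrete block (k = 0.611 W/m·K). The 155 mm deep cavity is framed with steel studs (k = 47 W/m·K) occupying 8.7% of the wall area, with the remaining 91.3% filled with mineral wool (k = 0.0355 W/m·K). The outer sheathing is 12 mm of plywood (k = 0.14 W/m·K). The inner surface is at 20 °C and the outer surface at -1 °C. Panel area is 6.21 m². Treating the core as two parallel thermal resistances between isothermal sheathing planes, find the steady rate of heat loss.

Sheathing layers in series; stud and cavity paths in parallel between them.
R_inner = 0.017/(0.611×6.21) = 0.00448 K/W
R_stud  = 0.155/(47×0.087×6.21) = 0.006104 K/W
R_cav   = 0.155/(0.0355×0.913×6.21) = 0.7701 K/W
1/R_core = 1/R_stud + 1/R_cav → R_core = 0.006056 K/W
R_outer = 0.012/(0.14×6.21) = 0.0138 K/W
R_total = 0.02434 K/W
Q = ΔT/R_total = 21/0.02434

Q ≈ 863 W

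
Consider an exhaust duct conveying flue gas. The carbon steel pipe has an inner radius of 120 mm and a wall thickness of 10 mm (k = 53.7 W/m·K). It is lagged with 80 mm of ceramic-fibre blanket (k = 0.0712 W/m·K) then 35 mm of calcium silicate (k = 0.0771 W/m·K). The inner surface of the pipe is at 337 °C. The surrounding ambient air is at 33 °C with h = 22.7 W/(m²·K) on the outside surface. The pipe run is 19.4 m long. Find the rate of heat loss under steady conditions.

Q ≈ 4160 W

Treating each annulus and film as a series resistance:
R_carbon steel pipe wall = ln(130/120)/(2π×53.7×19.4) = 1.223×10^-5 K/W
R_ceramic-fibre blanket = ln(210/130)/(2π×0.0712×19.4) = 0.05526 K/W
R_calcium silicate = ln(245/210)/(2π×0.0771×19.4) = 0.0164 K/W
R_outer film = 1/(h_o·2πr_oL) = 1/(22.7×2π×0.245×19.4) = 0.001475 K/W
R_total = 0.07315 K/W
Q = ΔT/R_total = 304/0.07315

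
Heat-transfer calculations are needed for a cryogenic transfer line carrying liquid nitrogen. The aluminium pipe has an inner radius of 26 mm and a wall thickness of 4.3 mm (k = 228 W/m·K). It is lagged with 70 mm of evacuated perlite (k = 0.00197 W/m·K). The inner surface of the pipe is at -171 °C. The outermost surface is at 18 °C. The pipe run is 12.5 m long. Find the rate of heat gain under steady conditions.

For a radial system each layer contributes R = ln(r_out/r_in)/(2πkL); films add R = 1/(hA).
R_aluminium pipe wall = ln(30.3/26)/(2π×228×12.5) = 8.547×10^-6 K/W
R_evacuated perlite = ln(100.3/30.3)/(2π×0.00197×12.5) = 7.737 K/W
R_total = 7.737 K/W
Q = ΔT/R_total = 189/7.737

Q ≈ 24.4 W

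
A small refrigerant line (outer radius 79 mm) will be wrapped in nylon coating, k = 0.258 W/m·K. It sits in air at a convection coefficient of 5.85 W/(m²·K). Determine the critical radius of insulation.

For a cylinder r_cr = k/h = 0.258/5.85
r_cr = 44.1 mm; since the bare radius (79 mm) is above r_cr, any added insulation will reduce heat loss.

r_cr ≈ 44.1 mm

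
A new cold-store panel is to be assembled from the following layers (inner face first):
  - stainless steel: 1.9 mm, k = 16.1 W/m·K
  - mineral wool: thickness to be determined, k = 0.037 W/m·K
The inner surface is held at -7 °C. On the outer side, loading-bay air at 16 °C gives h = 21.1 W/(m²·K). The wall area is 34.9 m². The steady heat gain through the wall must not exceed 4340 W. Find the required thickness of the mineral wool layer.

Series thermal resistances:
R_stainless steel = L/(kA) = 0.0019/(16.1×34.9) = 3.381×10^-6 K/W
R_outer film = 1/(h_o·A) = 1/(21.1×34.9) = 0.001358 K/W
Sum of the known resistances R_other = 0.001361 K/W
Required total resistance R_tot = ΔT/Q_allow = 23/4340 = 0.0053 K/W
R_mineral wool = R_tot − R_other = 0.003938 K/W
L = R·k·A = 0.003938×0.037×34.9

L ≈ 5.09 mm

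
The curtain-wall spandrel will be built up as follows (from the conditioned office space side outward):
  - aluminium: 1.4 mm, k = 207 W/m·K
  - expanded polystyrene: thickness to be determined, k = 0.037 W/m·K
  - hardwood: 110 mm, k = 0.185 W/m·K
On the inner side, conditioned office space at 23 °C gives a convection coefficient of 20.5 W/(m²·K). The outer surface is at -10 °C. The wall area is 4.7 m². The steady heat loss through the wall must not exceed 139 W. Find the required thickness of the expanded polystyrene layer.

Treating each layer as a thermal resistance in series:
R_inner film = 1/(h_i·A) = 1/(20.5×4.7) = 0.01038 K/W
R_aluminium = L/(kA) = 0.0014/(207×4.7) = 1.439×10^-6 K/W
R_hardwood = L/(kA) = 0.11/(0.185×4.7) = 0.1265 K/W
Sum of the known resistances R_other = 0.1369 K/W
Required total resistance R_tot = ΔT/Q_allow = 33/139 = 0.2374 K/W
R_expanded polystyrene = R_tot − R_other = 0.1005 K/W
L = R·k·A = 0.1005×0.037×4.7

L ≈ 17.5 mm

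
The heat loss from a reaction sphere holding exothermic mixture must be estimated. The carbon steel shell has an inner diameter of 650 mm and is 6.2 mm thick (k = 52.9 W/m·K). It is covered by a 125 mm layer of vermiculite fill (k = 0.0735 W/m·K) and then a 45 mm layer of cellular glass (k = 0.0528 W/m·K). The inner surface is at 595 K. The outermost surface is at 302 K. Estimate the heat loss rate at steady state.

Q ≈ 246 W

Radial (spherical) resistances in series:
R_carbon steel shell = (1/0.325 − 1/0.3312)/(4π×52.9) = 8.665×10^-5 K/W
R_vermiculite fill = (1/0.3312 − 1/0.4562)/(4π×0.0735) = 0.8957 K/W
R_cellular glass = (1/0.4562 − 1/0.5012)/(4π×0.0528) = 0.2966 K/W
R_total = 1.192 K/W
Q = ΔT/R_total = 293/1.192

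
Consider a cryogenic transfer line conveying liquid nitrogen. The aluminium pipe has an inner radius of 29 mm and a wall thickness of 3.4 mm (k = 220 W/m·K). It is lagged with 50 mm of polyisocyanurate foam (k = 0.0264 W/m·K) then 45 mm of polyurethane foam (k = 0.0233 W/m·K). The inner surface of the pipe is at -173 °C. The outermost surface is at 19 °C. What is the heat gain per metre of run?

Treating each annulus and film as a series resistance:
R_aluminium pipe wall = ln(32.4/29)/(2π×220×1) = 8.02×10^-5 K/W
R_polyisocyanurate foam = ln(82.4/32.4)/(2π×0.0264×1) = 5.627 K/W
R_polyurethane foam = ln(127.4/82.4)/(2π×0.0233×1) = 2.976 K/W
R_total = 8.604 K/W
Q = ΔT/R_total = 192/8.604

q′ ≈ 22.3 W/m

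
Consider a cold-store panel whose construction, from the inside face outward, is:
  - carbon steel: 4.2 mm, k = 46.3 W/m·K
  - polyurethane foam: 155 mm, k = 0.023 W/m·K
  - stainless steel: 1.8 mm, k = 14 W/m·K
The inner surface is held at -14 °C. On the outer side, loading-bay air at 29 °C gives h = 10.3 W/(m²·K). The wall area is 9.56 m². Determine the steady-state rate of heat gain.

Series thermal resistances:
R_carbon steel = L/(kA) = 0.0042/(46.3×9.56) = 9.489×10^-6 K/W
R_polyurethane foam = L/(kA) = 0.155/(0.023×9.56) = 0.7049 K/W
R_stainless steel = L/(kA) = 0.0018/(14×9.56) = 1.345×10^-5 K/W
R_outer film = 1/(h_o·A) = 1/(10.3×9.56) = 0.01016 K/W
R_total = 0.7151 K/W
Q = ΔT / R_total = 43 / 0.7151

Q ≈ 60.1 W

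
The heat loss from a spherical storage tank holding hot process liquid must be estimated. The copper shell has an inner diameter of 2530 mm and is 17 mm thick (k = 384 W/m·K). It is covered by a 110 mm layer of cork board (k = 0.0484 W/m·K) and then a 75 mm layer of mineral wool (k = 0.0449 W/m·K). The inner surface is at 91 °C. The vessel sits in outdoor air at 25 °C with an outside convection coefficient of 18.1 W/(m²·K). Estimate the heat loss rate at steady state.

Q ≈ 392 W

Spherical conduction: R = (1/r_in − 1/r_out)/(4πk) per layer; series-sum.
R_copper shell = (1/1.265 − 1/1.282)/(4π×384) = 2.172×10^-6 K/W
R_cork board = (1/1.282 − 1/1.392)/(4π×0.0484) = 0.1013 K/W
R_mineral wool = (1/1.392 − 1/1.467)/(4π×0.0449) = 0.06509 K/W
R_outer film = 1/(h·4πr_o²) = 1/(18.1×4π×1.467²) = 0.002043 K/W
R_total = 0.1685 K/W
Q = ΔT/R_total = 66/0.1685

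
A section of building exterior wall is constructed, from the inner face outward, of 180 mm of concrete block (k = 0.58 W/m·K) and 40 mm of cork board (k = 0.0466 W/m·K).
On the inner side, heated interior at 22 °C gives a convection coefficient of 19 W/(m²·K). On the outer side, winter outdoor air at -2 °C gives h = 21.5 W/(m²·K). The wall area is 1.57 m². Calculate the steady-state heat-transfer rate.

Q ≈ 29.7 W

Series thermal resistances:
R_inner film = 1/(h_i·A) = 1/(19×1.57) = 0.03352 K/W
R_concrete block = L/(kA) = 0.18/(0.58×1.57) = 0.1977 K/W
R_cork board = L/(kA) = 0.04/(0.0466×1.57) = 0.5467 K/W
R_outer film = 1/(h_o·A) = 1/(21.5×1.57) = 0.02963 K/W
R_total = 0.8076 K/W
Q = ΔT / R_total = 24 / 0.8076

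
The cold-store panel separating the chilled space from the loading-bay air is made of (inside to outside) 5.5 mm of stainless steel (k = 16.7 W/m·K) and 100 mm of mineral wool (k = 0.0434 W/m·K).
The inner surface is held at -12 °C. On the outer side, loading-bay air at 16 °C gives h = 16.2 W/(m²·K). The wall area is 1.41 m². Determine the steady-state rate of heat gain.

Q ≈ 16.7 W

Series thermal resistances:
R_stainless steel = L/(kA) = 0.0055/(16.7×1.41) = 2.336×10^-4 K/W
R_mineral wool = L/(kA) = 0.1/(0.0434×1.41) = 1.634 K/W
R_outer film = 1/(h_o·A) = 1/(16.2×1.41) = 0.04378 K/W
R_total = 1.678 K/W
Q = ΔT / R_total = 28 / 1.678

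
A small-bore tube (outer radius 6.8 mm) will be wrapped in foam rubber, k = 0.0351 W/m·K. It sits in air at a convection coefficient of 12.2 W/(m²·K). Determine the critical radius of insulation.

For a cylinder r_cr = k/h = 0.0351/12.2
r_cr = 2.88 mm; since the bare radius (6.8 mm) is above r_cr, any added insulation will reduce heat loss.

r_cr ≈ 2.88 mm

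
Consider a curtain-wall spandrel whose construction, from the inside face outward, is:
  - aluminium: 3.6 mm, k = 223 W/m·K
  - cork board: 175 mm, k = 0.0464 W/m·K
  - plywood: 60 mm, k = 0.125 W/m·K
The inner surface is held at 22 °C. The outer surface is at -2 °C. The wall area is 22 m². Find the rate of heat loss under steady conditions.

Q ≈ 124 W

Using the resistance-network approach (series):
R_aluminium = L/(kA) = 0.0036/(223×22) = 7.338×10^-7 K/W
R_cork board = L/(kA) = 0.175/(0.0464×22) = 0.1714 K/W
R_plywood = L/(kA) = 0.06/(0.125×22) = 0.02182 K/W
R_total = 0.1933 K/W
Q = ΔT / R_total = 24 / 0.1933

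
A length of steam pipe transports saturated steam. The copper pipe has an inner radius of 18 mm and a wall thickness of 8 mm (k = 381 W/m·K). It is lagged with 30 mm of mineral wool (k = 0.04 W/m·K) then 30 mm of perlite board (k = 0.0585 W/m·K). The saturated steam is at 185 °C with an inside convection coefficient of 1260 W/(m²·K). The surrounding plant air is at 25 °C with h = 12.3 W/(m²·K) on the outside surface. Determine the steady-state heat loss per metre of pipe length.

Per-layer cylindrical resistances, series-summed:
R_inner film = 1/(h_i·2πr₁L) = 1/(1260×2π×0.018×1) = 0.007017 K/W
R_copper pipe wall = ln(26/18)/(2π×381×1) = 1.536×10^-4 K/W
R_mineral wool = ln(56/26)/(2π×0.04×1) = 3.053 K/W
R_perlite board = ln(86/56)/(2π×0.0585×1) = 1.167 K/W
R_outer film = 1/(h_o·2πr_oL) = 1/(12.3×2π×0.086×1) = 0.1505 K/W
R_total = 4.378 K/W
Q = ΔT/R_total = 160/4.378

q′ ≈ 36.5 W/m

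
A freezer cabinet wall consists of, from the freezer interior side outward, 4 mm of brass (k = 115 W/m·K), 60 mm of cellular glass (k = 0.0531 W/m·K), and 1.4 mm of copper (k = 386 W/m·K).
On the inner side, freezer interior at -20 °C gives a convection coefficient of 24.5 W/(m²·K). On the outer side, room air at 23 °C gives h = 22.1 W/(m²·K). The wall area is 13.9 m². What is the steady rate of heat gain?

Q ≈ 492 W

Model the wall as resistances in series:
R_inner film = 1/(h_i·A) = 1/(24.5×13.9) = 0.002936 K/W
R_brass = L/(kA) = 0.004/(115×13.9) = 2.502×10^-6 K/W
R_cellular glass = L/(kA) = 0.06/(0.0531×13.9) = 0.08129 K/W
R_copper = L/(kA) = 0.0014/(386×13.9) = 2.609×10^-7 K/W
R_outer film = 1/(h_o·A) = 1/(22.1×13.9) = 0.003255 K/W
R_total = 0.08749 K/W
Q = ΔT / R_total = 43 / 0.08749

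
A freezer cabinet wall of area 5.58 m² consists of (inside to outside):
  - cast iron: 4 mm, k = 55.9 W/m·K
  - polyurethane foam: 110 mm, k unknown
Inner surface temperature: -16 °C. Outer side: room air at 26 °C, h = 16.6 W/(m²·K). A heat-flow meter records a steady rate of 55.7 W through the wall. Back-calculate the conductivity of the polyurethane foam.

Thermal resistances in series:
R_cast iron = L/(kA) = 0.004/(55.9×5.58) = 1.282×10^-5 K/W
R_outer film = 1/(h_o·A) = 1/(16.6×5.58) = 0.0108 K/W
Sum of known resistances R_other = 0.01081 K/W
Total R = ΔT/Q = 42/55.7 = 0.754 K/W
R_polyurethane foam = R_total − R_other = 0.7432 K/W
k = L/(R·A) = 0.11/(0.7432×5.58)

k ≈ 0.0265 W/(m·K)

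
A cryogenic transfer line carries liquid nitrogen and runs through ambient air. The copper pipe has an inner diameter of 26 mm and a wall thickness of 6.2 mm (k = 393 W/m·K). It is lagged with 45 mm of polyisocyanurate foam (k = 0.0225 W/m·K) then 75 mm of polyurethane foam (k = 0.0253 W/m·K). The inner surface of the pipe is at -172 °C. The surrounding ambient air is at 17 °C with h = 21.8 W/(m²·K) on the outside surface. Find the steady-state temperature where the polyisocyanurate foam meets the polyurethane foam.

T ≈ -52.1 °C

Cylindrical conduction, so R = ln(r₂/r₁)/(2πkL) per layer, in series:
R_copper pipe wall = ln(19.2/13)/(2π×393×1) = 1.579×10^-4 K/W
R_polyisocyanurate foam = ln(64.2/19.2)/(2π×0.0225×1) = 8.538 K/W
R_polyurethane foam = ln(139.2/64.2)/(2π×0.0253×1) = 4.868 K/W
R_outer film = 1/(h_o·2πr_oL) = 1/(21.8×2π×0.1392×1) = 0.05245 K/W
R_total = 13.46 K/W
Q = ΔT/R_total = 189/13.46
Q = 14 W/m
T_interface = T_inner + Q·ΣR(inner→interface) = -172 + 14×8.539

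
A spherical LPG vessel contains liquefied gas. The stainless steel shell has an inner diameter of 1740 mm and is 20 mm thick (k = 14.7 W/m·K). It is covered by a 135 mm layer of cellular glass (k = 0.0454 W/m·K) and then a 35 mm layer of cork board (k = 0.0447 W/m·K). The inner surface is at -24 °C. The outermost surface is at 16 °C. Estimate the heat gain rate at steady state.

Each spherical layer contributes R = (1/r_i − 1/r_o)/(4πk):
R_stainless steel shell = (1/0.87 − 1/0.89)/(4π×14.7) = 1.398×10^-4 K/W
R_cellular glass = (1/0.89 − 1/1.025)/(4π×0.0454) = 0.2594 K/W
R_cork board = (1/1.025 − 1/1.06)/(4π×0.0447) = 0.05735 K/W
R_total = 0.3169 K/W
Q = ΔT/R_total = 40/0.3169

Q ≈ 126 W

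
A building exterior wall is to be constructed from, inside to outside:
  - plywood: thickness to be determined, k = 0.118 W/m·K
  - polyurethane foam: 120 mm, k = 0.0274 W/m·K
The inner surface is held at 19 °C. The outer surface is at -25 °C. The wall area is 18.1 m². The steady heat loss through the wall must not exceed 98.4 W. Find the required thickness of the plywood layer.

L ≈ 438 mm

Thermal resistances in series:
R_polyurethane foam = L/(kA) = 0.12/(0.0274×18.1) = 0.242 K/W
Sum of the known resistances R_other = 0.242 K/W
Required total resistance R_tot = ΔT/Q_allow = 44/98.4 = 0.4472 K/W
R_plywood = R_tot − R_other = 0.2052 K/W
L = R·k·A = 0.2052×0.118×18.1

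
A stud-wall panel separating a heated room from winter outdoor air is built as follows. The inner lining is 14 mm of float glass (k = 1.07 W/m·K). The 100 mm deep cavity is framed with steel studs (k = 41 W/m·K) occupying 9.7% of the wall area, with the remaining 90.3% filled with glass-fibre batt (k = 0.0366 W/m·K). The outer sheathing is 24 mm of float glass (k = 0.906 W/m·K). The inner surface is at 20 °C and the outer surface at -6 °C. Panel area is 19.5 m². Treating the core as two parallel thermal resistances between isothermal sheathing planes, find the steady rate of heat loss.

Sheathing layers in series; stud and cavity paths in parallel between them.
R_inner = 0.014/(1.07×19.5) = 6.71×10^-4 K/W
R_stud  = 0.1/(41×0.097×19.5) = 0.001289 K/W
R_cav   = 0.1/(0.0366×0.903×19.5) = 0.1552 K/W
1/R_core = 1/R_stud + 1/R_cav → R_core = 0.001279 K/W
R_outer = 0.024/(0.906×19.5) = 0.001358 K/W
R_total = 0.003308 K/W
Q = ΔT/R_total = 26/0.003308

Q ≈ 7860 W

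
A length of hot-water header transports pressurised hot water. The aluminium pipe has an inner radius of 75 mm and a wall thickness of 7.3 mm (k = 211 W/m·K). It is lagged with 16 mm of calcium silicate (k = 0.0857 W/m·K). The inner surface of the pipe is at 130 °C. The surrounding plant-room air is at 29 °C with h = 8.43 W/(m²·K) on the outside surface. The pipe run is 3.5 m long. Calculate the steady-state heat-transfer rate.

For a radial system each layer contributes R = ln(r_out/r_in)/(2πkL); films add R = 1/(hA).
R_aluminium pipe wall = ln(82.3/75)/(2π×211×3.5) = 2.002×10^-5 K/W
R_calcium silicate = ln(98.3/82.3)/(2π×0.0857×3.5) = 0.09426 K/W
R_outer film = 1/(h_o·2πr_oL) = 1/(8.43×2π×0.0983×3.5) = 0.05487 K/W
R_total = 0.1492 K/W
Q = ΔT/R_total = 101/0.1492

Q ≈ 677 W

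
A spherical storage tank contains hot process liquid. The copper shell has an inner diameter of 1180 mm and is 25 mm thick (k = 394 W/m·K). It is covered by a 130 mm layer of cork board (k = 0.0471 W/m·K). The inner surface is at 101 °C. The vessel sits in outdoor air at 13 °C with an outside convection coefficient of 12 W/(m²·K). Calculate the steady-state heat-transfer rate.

Q ≈ 179 W

For a spherical shell R = (1/r₁ − 1/r₂)/(4πk); film R = 1/(h·4πr²). In series:
R_copper shell = (1/0.59 − 1/0.615)/(4π×394) = 1.392×10^-5 K/W
R_cork board = (1/0.615 − 1/0.745)/(4π×0.0471) = 0.4794 K/W
R_outer film = 1/(h·4πr_o²) = 1/(12×4π×0.745²) = 0.01195 K/W
R_total = 0.4913 K/W
Q = ΔT/R_total = 88/0.4913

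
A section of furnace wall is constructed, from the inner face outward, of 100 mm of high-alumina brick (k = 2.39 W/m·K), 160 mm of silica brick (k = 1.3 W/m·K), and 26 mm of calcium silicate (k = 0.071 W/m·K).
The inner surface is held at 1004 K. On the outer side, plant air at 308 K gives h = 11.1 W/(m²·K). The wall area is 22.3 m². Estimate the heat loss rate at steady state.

Q ≈ 25000 W

Treating each layer as a thermal resistance in series:
R_high-alumina brick = L/(kA) = 0.1/(2.39×22.3) = 0.001876 K/W
R_silica brick = L/(kA) = 0.16/(1.3×22.3) = 0.005519 K/W
R_calcium silicate = L/(kA) = 0.026/(0.071×22.3) = 0.01642 K/W
R_outer film = 1/(h_o·A) = 1/(11.1×22.3) = 0.00404 K/W
R_total = 0.02786 K/W
Q = ΔT / R_total = 696 / 0.02786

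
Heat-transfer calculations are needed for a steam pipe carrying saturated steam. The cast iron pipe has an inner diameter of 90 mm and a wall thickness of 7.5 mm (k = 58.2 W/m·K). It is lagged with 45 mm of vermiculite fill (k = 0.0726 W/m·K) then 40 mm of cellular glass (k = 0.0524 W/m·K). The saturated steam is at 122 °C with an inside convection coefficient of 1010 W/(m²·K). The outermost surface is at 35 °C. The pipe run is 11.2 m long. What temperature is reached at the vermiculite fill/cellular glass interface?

T ≈ 72.8 °C

For a radial system each layer contributes R = ln(r_out/r_in)/(2πkL); films add R = 1/(hA).
R_inner film = 1/(h_i·2πr₁L) = 1/(1010×2π×0.045×11.2) = 3.127×10^-4 K/W
R_cast iron pipe wall = ln(52.5/45)/(2π×58.2×11.2) = 3.764×10^-5 K/W
R_vermiculite fill = ln(97.5/52.5)/(2π×0.0726×11.2) = 0.1212 K/W
R_cellular glass = ln(137.5/97.5)/(2π×0.0524×11.2) = 0.09323 K/W
R_total = 0.2147 K/W
Q = ΔT/R_total = 87/0.2147
Q = 405 W
T_interface = T_inner − Q·ΣR(inner→interface) = 122 − 405×0.1215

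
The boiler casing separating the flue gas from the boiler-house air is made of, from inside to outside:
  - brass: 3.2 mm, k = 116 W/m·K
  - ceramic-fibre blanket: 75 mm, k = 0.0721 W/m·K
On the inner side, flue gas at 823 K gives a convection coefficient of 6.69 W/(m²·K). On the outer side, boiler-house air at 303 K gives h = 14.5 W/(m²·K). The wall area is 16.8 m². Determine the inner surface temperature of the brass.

Thermal resistances in series:
R_inner film = 1/(h_i·A) = 1/(6.69×16.8) = 0.008897 K/W
R_brass = L/(kA) = 0.0032/(116×16.8) = 1.642×10^-6 K/W
R_ceramic-fibre blanket = L/(kA) = 0.075/(0.0721×16.8) = 0.06192 K/W
R_outer film = 1/(h_o·A) = 1/(14.5×16.8) = 0.004105 K/W
R_total = 0.07492 K/W;  Q = ΔT/R_total = 520/0.07492 = 6941 W
T_interface = T_inner − Q·ΣR(inner→interface) = 823 − 6940×0.008897

T ≈ 761 K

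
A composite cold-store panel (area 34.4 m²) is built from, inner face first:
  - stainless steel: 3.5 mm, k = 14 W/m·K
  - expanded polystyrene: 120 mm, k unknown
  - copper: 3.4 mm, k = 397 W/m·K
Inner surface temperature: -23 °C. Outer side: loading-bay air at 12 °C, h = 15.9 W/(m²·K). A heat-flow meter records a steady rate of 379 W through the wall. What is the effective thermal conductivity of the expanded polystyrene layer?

Treating each layer as a thermal resistance in series:
R_stainless steel = L/(kA) = 0.0035/(14×34.4) = 7.267×10^-6 K/W
R_copper = L/(kA) = 0.0034/(397×34.4) = 2.49×10^-7 K/W
R_outer film = 1/(h_o·A) = 1/(15.9×34.4) = 0.001828 K/W
Sum of known resistances R_other = 0.001836 K/W
Total R = ΔT/Q = 35/379 = 0.09235 K/W
R_expanded polystyrene = R_total − R_other = 0.09051 K/W
k = L/(R·A) = 0.12/(0.09051×34.4)

k ≈ 0.0385 W/(m·K)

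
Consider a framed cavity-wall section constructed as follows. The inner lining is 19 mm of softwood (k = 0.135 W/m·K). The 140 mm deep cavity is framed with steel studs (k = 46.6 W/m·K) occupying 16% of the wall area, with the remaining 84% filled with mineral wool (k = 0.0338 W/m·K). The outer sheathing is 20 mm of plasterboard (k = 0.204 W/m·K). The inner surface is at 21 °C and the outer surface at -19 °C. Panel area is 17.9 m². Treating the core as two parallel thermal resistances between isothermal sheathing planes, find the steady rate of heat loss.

Sheathing layers in series; stud and cavity paths in parallel between them.
R_inner = 0.019/(0.135×17.9) = 0.007863 K/W
R_stud  = 0.14/(46.6×0.16×17.9) = 0.001049 K/W
R_cav   = 0.14/(0.0338×0.84×17.9) = 0.2755 K/W
1/R_core = 1/R_stud + 1/R_cav → R_core = 0.001045 K/W
R_outer = 0.02/(0.204×17.9) = 0.005477 K/W
R_total = 0.01438 K/W
Q = ΔT/R_total = 40/0.01438

Q ≈ 2780 W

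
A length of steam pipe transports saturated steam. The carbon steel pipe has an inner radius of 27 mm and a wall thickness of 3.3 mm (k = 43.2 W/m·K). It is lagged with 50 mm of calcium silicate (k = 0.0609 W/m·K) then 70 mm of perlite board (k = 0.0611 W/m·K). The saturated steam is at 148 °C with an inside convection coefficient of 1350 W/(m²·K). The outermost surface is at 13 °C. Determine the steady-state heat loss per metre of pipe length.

Radial resistances (cylindrical: R_cond = ln(r_o/r_i)/(2πkL), R_conv = 1/(h·2πrL)):
R_inner film = 1/(h_i·2πr₁L) = 1/(1350×2π×0.027×1) = 0.004366 K/W
R_carbon steel pipe wall = ln(30.3/27)/(2π×43.2×1) = 4.248×10^-4 K/W
R_calcium silicate = ln(80.3/30.3)/(2π×0.0609×1) = 2.547 K/W
R_perlite board = ln(150.3/80.3)/(2π×0.0611×1) = 1.633 K/W
R_total = 4.185 K/W
Q = ΔT/R_total = 135/4.185

q′ ≈ 32.3 W/m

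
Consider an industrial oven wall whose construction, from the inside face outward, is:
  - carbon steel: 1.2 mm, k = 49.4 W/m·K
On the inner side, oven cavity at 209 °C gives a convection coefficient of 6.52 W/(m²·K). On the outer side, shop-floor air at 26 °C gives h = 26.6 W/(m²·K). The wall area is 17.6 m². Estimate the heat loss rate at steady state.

Q ≈ 16900 W

Model the wall as resistances in series:
R_inner film = 1/(h_i·A) = 1/(6.52×17.6) = 0.008714 K/W
R_carbon steel = L/(kA) = 0.0012/(49.4×17.6) = 1.38×10^-6 K/W
R_outer film = 1/(h_o·A) = 1/(26.6×17.6) = 0.002136 K/W
R_total = 0.01085 K/W
Q = ΔT / R_total = 183 / 0.01085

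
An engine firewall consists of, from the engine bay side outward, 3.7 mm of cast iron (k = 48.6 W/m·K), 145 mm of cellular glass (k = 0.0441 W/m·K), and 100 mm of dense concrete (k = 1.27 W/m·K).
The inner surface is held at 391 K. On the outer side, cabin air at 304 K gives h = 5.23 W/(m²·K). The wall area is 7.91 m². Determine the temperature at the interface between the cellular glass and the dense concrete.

Thermal resistances in series:
R_cast iron = L/(kA) = 0.0037/(48.6×7.91) = 9.625×10^-6 K/W
R_cellular glass = L/(kA) = 0.145/(0.0441×7.91) = 0.4157 K/W
R_dense concrete = L/(kA) = 0.1/(1.27×7.91) = 0.009955 K/W
R_outer film = 1/(h_o·A) = 1/(5.23×7.91) = 0.02417 K/W
R_total = 0.4498 K/W;  Q = ΔT/R_total = 87/0.4498 = 193.4 W
T_interface = T_inner − Q·ΣR(inner→interface) = 391 − 193×0.4157

T ≈ 311 K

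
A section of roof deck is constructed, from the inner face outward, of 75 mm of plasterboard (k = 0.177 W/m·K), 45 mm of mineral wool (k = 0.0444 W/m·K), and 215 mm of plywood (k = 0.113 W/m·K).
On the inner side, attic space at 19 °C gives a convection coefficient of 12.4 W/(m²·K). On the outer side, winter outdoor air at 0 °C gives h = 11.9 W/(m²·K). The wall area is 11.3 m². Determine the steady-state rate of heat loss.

Q ≈ 61.3 W

Model the wall as resistances in series:
R_inner film = 1/(h_i·A) = 1/(12.4×11.3) = 0.007137 K/W
R_plasterboard = L/(kA) = 0.075/(0.177×11.3) = 0.0375 K/W
R_mineral wool = L/(kA) = 0.045/(0.0444×11.3) = 0.08969 K/W
R_plywood = L/(kA) = 0.215/(0.113×11.3) = 0.1684 K/W
R_outer film = 1/(h_o·A) = 1/(11.9×11.3) = 0.007437 K/W
R_total = 0.3101 K/W
Q = ΔT / R_total = 19 / 0.3101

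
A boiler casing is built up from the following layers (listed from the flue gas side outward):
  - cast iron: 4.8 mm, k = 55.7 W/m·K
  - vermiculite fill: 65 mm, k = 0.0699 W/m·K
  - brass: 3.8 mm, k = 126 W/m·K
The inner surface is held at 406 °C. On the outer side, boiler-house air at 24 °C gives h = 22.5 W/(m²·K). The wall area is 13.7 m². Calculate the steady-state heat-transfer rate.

Thermal resistances in series:
R_cast iron = L/(kA) = 0.0048/(55.7×13.7) = 6.29×10^-6 K/W
R_vermiculite fill = L/(kA) = 0.065/(0.0699×13.7) = 0.06788 K/W
R_brass = L/(kA) = 0.0038/(126×13.7) = 2.201×10^-6 K/W
R_outer film = 1/(h_o·A) = 1/(22.5×13.7) = 0.003244 K/W
R_total = 0.07113 K/W
Q = ΔT / R_total = 382 / 0.07113

Q ≈ 5370 W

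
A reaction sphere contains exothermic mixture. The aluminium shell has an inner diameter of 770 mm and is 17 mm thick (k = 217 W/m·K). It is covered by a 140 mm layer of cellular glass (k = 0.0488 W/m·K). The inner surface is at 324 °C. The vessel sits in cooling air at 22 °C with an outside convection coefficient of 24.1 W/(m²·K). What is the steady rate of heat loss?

Spherical conduction: R = (1/r_in − 1/r_out)/(4πk) per layer; series-sum.
R_aluminium shell = (1/0.385 − 1/0.402)/(4π×217) = 4.028×10^-5 K/W
R_cellular glass = (1/0.402 − 1/0.542)/(4π×0.0488) = 1.048 K/W
R_outer film = 1/(h·4πr_o²) = 1/(24.1×4π×0.542²) = 0.01124 K/W
R_total = 1.059 K/W
Q = ΔT/R_total = 302/1.059

Q ≈ 285 W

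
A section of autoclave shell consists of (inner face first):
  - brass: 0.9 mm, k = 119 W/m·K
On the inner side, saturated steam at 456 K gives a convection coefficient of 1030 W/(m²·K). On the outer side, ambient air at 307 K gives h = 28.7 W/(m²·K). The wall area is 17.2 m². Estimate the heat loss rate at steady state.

Q ≈ 71500 W

Using the resistance-network approach (series):
R_inner film = 1/(h_i·A) = 1/(1030×17.2) = 5.645×10^-5 K/W
R_brass = L/(kA) = 0.0009/(119×17.2) = 4.397×10^-7 K/W
R_outer film = 1/(h_o·A) = 1/(28.7×17.2) = 0.002026 K/W
R_total = 0.002083 K/W
Q = ΔT / R_total = 149 / 0.002083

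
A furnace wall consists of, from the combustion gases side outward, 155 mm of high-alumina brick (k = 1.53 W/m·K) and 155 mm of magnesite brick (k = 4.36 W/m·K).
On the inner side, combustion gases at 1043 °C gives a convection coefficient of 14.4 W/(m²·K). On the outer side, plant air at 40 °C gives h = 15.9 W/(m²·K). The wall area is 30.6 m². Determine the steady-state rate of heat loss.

Using the resistance-network approach (series):
R_inner film = 1/(h_i·A) = 1/(14.4×30.6) = 0.002269 K/W
R_high-alumina brick = L/(kA) = 0.155/(1.53×30.6) = 0.003311 K/W
R_magnesite brick = L/(kA) = 0.155/(4.36×30.6) = 0.001162 K/W
R_outer film = 1/(h_o·A) = 1/(15.9×30.6) = 0.002055 K/W
R_total = 0.008797 K/W
Q = ΔT / R_total = 1003 / 0.008797

Q ≈ 114000 W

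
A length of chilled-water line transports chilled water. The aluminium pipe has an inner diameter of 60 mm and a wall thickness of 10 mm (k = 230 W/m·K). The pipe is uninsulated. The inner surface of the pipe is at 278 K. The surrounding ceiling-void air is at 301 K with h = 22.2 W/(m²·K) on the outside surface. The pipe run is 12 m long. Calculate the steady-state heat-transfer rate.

Q ≈ 1540 W

Radial resistances (cylindrical: R_cond = ln(r_o/r_i)/(2πkL), R_conv = 1/(h·2πrL)):
R_aluminium pipe wall = ln(40/30)/(2π×230×12) = 1.659×10^-5 K/W
R_outer film = 1/(h_o·2πr_oL) = 1/(22.2×2π×0.04×12) = 0.01494 K/W
R_total = 0.01495 K/W
Q = ΔT/R_total = 23/0.01495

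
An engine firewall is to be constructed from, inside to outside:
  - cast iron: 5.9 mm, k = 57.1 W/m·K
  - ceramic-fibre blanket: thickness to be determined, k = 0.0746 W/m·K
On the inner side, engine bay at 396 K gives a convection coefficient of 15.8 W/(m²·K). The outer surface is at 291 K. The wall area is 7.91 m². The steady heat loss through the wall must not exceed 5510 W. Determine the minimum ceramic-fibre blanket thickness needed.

Using the resistance-network approach (series):
R_inner film = 1/(h_i·A) = 1/(15.8×7.91) = 0.008001 K/W
R_cast iron = L/(kA) = 0.0059/(57.1×7.91) = 1.306×10^-5 K/W
Sum of the known resistances R_other = 0.008014 K/W
Required total resistance R_tot = ΔT/Q_allow = 105/5510 = 0.01906 K/W
R_ceramic-fibre blanket = R_tot − R_other = 0.01104 K/W
L = R·k·A = 0.01104×0.0746×7.91

L ≈ 6.52 mm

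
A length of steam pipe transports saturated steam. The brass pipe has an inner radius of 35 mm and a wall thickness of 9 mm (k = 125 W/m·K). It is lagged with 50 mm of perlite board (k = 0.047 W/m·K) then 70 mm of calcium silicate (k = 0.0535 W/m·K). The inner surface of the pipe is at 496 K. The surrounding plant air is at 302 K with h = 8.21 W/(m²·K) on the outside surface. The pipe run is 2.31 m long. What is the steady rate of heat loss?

Per-layer cylindrical resistances, series-summed:
R_brass pipe wall = ln(44/35)/(2π×125×2.31) = 1.261×10^-4 K/W
R_perlite board = ln(94/44)/(2π×0.047×2.31) = 1.113 K/W
R_calcium silicate = ln(164/94)/(2π×0.0535×2.31) = 0.7168 K/W
R_outer film = 1/(h_o·2πr_oL) = 1/(8.21×2π×0.164×2.31) = 0.05117 K/W
R_total = 1.881 K/W
Q = ΔT/R_total = 194/1.881

Q ≈ 103 W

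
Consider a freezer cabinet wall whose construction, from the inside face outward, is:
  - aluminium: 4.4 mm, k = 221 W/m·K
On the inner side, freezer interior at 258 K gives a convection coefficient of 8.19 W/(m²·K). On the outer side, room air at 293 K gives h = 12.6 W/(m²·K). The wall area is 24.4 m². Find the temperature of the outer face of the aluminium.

T ≈ 279 K

Using the resistance-network approach (series):
R_inner film = 1/(h_i·A) = 1/(8.19×24.4) = 0.005004 K/W
R_aluminium = L/(kA) = 0.0044/(221×24.4) = 8.16×10^-7 K/W
R_outer film = 1/(h_o·A) = 1/(12.6×24.4) = 0.003253 K/W
R_total = 0.008258 K/W;  Q = ΔT/R_total = 35/0.008258 = 4239 W
T_interface = T_inner + Q·ΣR(inner→interface) = 258 + 4240×0.005005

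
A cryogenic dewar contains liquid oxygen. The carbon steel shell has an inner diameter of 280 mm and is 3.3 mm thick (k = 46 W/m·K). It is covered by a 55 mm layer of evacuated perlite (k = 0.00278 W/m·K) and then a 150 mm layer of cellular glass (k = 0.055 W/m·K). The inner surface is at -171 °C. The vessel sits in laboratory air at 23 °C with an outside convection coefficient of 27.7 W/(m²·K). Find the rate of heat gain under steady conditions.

Q ≈ 3.31 W

Each spherical layer contributes R = (1/r_i − 1/r_o)/(4πk):
R_carbon steel shell = (1/0.14 − 1/0.1433)/(4π×46) = 2.846×10^-4 K/W
R_evacuated perlite = (1/0.1433 − 1/0.1983)/(4π×0.00278) = 55.4 K/W
R_cellular glass = (1/0.1983 − 1/0.3483)/(4π×0.055) = 3.142 K/W
R_outer film = 1/(h·4πr_o²) = 1/(27.7×4π×0.3483²) = 0.02368 K/W
R_total = 58.57 K/W
Q = ΔT/R_total = 194/58.57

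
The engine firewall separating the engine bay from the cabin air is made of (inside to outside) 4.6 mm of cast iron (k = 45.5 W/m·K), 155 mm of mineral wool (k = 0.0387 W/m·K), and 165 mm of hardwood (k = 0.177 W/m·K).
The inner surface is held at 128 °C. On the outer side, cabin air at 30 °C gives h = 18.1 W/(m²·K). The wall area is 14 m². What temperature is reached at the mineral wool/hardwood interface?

Series thermal resistances:
R_cast iron = L/(kA) = 0.0046/(45.5×14) = 7.221×10^-6 K/W
R_mineral wool = L/(kA) = 0.155/(0.0387×14) = 0.2861 K/W
R_hardwood = L/(kA) = 0.165/(0.177×14) = 0.06659 K/W
R_outer film = 1/(h_o·A) = 1/(18.1×14) = 0.003946 K/W
R_total = 0.3566 K/W;  Q = ΔT/R_total = 98/0.3566 = 274.8 W
T_interface = T_inner − Q·ΣR(inner→interface) = 128 − 275×0.2861

T ≈ 49.4 °C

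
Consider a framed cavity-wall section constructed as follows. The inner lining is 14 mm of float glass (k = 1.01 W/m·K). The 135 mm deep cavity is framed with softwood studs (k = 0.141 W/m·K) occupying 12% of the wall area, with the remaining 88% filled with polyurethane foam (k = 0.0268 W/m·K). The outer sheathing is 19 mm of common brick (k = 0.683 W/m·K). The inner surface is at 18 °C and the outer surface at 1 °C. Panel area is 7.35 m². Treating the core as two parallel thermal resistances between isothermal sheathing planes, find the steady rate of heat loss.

Q ≈ 37 W

Sheathing layers in series; stud and cavity paths in parallel between them.
R_inner = 0.014/(1.01×7.35) = 0.001886 K/W
R_stud  = 0.135/(0.141×0.12×7.35) = 1.086 K/W
R_cav   = 0.135/(0.0268×0.88×7.35) = 0.7788 K/W
1/R_core = 1/R_stud + 1/R_cav → R_core = 0.4535 K/W
R_outer = 0.019/(0.683×7.35) = 0.003785 K/W
R_total = 0.4591 K/W
Q = ΔT/R_total = 17/0.4591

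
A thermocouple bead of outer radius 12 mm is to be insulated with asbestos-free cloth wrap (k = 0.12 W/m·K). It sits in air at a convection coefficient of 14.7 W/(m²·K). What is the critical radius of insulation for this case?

For a sphere r_cr = 2k/h = 2×0.12/14.7
r_cr = 16.3 mm; since the bare radius (12 mm) is below r_cr, adding a thin layer of insulation will *increase* heat loss.

r_cr ≈ 16.3 mm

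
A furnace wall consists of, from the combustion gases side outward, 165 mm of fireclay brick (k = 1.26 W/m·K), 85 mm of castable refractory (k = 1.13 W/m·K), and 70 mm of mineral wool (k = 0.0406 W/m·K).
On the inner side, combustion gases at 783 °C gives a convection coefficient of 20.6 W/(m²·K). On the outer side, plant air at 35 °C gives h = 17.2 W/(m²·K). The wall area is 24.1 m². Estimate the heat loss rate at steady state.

Using the resistance-network approach (series):
R_inner film = 1/(h_i·A) = 1/(20.6×24.1) = 0.002014 K/W
R_fireclay brick = L/(kA) = 0.165/(1.26×24.1) = 0.005434 K/W
R_castable refractory = L/(kA) = 0.085/(1.13×24.1) = 0.003121 K/W
R_mineral wool = L/(kA) = 0.07/(0.0406×24.1) = 0.07154 K/W
R_outer film = 1/(h_o·A) = 1/(17.2×24.1) = 0.002412 K/W
R_total = 0.08452 K/W
Q = ΔT / R_total = 748 / 0.08452

Q ≈ 8850 W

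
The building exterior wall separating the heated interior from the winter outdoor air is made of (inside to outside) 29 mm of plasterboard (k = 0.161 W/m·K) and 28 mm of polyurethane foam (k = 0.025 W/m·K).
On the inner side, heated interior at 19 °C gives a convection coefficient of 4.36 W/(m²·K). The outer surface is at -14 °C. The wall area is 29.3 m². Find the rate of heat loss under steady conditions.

Using the resistance-network approach (series):
R_inner film = 1/(h_i·A) = 1/(4.36×29.3) = 0.007828 K/W
R_plasterboard = L/(kA) = 0.029/(0.161×29.3) = 0.006148 K/W
R_polyurethane foam = L/(kA) = 0.028/(0.025×29.3) = 0.03823 K/W
R_total = 0.0522 K/W
Q = ΔT / R_total = 33 / 0.0522

Q ≈ 632 W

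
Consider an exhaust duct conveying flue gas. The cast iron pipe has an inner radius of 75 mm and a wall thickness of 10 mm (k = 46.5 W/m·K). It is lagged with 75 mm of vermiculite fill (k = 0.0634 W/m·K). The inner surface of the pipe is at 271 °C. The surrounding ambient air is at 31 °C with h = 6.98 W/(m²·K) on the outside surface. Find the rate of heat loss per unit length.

q′ ≈ 139 W/m

Radial resistances (cylindrical: R_cond = ln(r_o/r_i)/(2πkL), R_conv = 1/(h·2πrL)):
R_cast iron pipe wall = ln(85/75)/(2π×46.5×1) = 4.284×10^-4 K/W
R_vermiculite fill = ln(160/85)/(2π×0.0634×1) = 1.588 K/W
R_outer film = 1/(h_o·2πr_oL) = 1/(6.98×2π×0.16×1) = 0.1425 K/W
R_total = 1.731 K/W
Q = ΔT/R_total = 240/1.731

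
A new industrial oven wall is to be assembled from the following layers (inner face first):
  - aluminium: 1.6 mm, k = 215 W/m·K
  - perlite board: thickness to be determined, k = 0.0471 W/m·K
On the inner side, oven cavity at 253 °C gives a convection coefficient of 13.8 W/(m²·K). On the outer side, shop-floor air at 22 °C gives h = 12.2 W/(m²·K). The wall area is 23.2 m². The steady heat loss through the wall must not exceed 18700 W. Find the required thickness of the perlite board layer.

Using the resistance-network approach (series):
R_inner film = 1/(h_i·A) = 1/(13.8×23.2) = 0.003123 K/W
R_aluminium = L/(kA) = 0.0016/(215×23.2) = 3.208×10^-7 K/W
R_outer film = 1/(h_o·A) = 1/(12.2×23.2) = 0.003533 K/W
Sum of the known resistances R_other = 0.006657 K/W
Required total resistance R_tot = ΔT/Q_allow = 231/18700 = 0.01235 K/W
R_perlite board = R_tot − R_other = 0.005696 K/W
L = R·k·A = 0.005696×0.0471×23.2

L ≈ 6.22 mm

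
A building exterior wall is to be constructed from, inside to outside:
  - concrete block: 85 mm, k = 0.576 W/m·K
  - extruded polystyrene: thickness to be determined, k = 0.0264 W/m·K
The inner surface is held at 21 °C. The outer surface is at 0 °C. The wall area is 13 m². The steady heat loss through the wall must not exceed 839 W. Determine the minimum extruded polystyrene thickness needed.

Using the resistance-network approach (series):
R_concrete block = L/(kA) = 0.085/(0.576×13) = 0.01135 K/W
Sum of the known resistances R_other = 0.01135 K/W
Required total resistance R_tot = ΔT/Q_allow = 21/839 = 0.02503 K/W
R_extruded polystyrene = R_tot − R_other = 0.01368 K/W
L = R·k·A = 0.01368×0.0264×13

L ≈ 4.69 mm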